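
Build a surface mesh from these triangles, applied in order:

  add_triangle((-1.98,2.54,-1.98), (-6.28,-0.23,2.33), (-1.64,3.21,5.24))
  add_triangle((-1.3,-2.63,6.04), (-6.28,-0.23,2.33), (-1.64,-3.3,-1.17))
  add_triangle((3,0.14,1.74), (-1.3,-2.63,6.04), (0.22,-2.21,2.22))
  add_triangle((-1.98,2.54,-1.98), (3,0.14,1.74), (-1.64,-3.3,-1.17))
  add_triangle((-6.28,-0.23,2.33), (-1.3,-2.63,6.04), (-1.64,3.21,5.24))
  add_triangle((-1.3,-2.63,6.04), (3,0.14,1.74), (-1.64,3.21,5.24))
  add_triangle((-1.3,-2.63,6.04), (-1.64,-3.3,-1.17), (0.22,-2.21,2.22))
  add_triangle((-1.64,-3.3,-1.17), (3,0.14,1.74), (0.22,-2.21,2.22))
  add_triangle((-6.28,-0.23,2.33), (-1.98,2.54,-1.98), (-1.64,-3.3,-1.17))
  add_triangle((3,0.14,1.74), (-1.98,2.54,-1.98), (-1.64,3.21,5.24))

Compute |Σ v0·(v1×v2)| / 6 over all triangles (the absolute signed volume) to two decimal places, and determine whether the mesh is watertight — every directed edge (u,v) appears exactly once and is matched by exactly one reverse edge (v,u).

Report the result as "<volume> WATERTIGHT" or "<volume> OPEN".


Per-triangle v0·(v1×v2)/6:
  t1: +21.9558
  t2: +23.6538
  t3: +4.8542
  t4: +1.6283
  t5: +31.5406
  t6: +19.1180
  t7: +5.0439
  t8: +3.6153
  t9: +14.0687
  t10: +9.5154
Σ = +134.9941 → |volume| = 134.99

Directed edges: 30 total, each appears once with its reverse present → watertight.

134.99 WATERTIGHT


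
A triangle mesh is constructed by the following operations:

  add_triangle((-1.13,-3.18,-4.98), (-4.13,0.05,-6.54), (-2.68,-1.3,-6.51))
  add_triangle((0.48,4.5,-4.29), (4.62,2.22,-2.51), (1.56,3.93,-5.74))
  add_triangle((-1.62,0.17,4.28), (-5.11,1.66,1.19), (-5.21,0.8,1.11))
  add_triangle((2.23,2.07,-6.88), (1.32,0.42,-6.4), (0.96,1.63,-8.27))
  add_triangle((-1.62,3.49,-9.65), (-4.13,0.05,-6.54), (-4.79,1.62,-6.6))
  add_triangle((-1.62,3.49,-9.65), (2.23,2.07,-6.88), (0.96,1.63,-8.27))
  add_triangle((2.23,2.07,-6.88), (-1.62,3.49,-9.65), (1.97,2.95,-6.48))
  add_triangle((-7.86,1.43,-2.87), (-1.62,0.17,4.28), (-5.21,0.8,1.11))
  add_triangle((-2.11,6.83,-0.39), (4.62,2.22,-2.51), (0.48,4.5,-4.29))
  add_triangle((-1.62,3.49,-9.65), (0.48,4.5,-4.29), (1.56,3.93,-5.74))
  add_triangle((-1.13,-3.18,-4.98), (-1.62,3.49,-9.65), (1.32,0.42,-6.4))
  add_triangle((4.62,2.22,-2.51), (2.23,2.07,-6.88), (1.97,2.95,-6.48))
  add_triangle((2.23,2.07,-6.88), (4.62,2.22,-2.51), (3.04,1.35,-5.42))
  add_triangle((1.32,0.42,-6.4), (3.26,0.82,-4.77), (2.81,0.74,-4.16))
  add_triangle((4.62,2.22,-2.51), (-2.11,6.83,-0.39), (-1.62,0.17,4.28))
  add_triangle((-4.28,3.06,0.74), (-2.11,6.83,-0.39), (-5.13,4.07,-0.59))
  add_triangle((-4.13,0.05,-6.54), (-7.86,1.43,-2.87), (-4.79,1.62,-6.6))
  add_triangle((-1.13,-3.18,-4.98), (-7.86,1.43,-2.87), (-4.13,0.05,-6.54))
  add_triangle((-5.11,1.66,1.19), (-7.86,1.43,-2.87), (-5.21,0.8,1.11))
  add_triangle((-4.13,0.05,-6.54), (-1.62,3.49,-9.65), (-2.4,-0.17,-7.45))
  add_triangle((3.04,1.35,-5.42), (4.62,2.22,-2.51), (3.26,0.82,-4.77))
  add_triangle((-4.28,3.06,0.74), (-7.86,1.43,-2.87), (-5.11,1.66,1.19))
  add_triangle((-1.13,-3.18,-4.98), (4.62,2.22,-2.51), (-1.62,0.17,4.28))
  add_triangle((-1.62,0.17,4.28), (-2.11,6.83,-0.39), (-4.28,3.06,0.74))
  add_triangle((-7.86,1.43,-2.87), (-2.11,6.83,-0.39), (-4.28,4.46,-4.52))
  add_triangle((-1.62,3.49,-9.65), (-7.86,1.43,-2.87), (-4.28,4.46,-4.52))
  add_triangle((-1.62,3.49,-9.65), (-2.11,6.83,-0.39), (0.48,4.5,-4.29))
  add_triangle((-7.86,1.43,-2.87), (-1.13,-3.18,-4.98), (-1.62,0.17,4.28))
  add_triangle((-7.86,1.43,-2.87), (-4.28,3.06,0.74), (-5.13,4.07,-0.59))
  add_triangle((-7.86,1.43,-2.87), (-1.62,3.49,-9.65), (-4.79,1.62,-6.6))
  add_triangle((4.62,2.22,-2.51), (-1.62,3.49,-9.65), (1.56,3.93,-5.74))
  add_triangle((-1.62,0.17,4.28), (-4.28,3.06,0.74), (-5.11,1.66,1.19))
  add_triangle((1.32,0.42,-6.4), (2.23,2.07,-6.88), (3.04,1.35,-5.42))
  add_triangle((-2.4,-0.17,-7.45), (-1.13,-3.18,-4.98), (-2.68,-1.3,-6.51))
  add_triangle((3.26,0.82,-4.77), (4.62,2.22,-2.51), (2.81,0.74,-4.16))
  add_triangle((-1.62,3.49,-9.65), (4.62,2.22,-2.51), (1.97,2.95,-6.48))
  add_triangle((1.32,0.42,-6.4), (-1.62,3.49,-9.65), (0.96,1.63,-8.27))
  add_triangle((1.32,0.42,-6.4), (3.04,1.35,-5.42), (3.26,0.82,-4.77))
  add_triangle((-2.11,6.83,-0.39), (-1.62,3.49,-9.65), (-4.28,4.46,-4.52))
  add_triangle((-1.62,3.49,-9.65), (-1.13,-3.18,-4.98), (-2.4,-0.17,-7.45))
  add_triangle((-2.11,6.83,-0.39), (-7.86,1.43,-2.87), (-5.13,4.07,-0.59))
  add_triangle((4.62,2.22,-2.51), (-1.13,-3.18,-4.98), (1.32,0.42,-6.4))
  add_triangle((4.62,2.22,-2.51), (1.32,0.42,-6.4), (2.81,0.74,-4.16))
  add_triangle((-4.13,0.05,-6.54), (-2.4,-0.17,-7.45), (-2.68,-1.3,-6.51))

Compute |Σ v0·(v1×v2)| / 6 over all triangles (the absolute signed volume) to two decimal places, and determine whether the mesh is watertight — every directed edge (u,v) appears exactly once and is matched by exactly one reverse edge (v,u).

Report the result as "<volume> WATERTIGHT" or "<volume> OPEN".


Per-triangle v0·(v1×v2)/6:
  t1: +2.0553
  t2: +6.2163
  t3: +2.9978
  t4: +2.2279
  t5: +9.9706
  t6: +5.8295
  t7: +5.3584
  t8: -0.4515
  t9: +19.2851
  t10: +8.3884
  t11: +20.0779
  t12: +4.5852
  t13: +3.3807
  t14: -0.0783
  t15: +21.6565
  t16: +5.3899
  t17: +9.3914
  t18: +18.1208
  t19: +3.4740
  t20: +9.6886
  t21: +1.9103
  t22: +6.9294
  t23: +2.8182
  t24: +14.6514
  t25: +26.8065
  t26: +31.3065
  t27: +22.6071
  t28: +22.3521
  t29: +5.6275
  t30: +11.4226
  t31: +9.7072
  t32: +5.4717
  t33: +2.4582
  t34: +2.8971
  t35: -0.1045
  t36: +1.5363
  t37: +1.9149
  t38: +1.3747
  t39: +28.5909
  t40: +7.8532
  t41: +9.2723
  t42: +10.6160
  t43: -2.2359
  t44: +3.0367
Σ = +386.3854 → |volume| = 386.39

Directed edges: 132 total, each appears once with its reverse present → watertight.

386.39 WATERTIGHT


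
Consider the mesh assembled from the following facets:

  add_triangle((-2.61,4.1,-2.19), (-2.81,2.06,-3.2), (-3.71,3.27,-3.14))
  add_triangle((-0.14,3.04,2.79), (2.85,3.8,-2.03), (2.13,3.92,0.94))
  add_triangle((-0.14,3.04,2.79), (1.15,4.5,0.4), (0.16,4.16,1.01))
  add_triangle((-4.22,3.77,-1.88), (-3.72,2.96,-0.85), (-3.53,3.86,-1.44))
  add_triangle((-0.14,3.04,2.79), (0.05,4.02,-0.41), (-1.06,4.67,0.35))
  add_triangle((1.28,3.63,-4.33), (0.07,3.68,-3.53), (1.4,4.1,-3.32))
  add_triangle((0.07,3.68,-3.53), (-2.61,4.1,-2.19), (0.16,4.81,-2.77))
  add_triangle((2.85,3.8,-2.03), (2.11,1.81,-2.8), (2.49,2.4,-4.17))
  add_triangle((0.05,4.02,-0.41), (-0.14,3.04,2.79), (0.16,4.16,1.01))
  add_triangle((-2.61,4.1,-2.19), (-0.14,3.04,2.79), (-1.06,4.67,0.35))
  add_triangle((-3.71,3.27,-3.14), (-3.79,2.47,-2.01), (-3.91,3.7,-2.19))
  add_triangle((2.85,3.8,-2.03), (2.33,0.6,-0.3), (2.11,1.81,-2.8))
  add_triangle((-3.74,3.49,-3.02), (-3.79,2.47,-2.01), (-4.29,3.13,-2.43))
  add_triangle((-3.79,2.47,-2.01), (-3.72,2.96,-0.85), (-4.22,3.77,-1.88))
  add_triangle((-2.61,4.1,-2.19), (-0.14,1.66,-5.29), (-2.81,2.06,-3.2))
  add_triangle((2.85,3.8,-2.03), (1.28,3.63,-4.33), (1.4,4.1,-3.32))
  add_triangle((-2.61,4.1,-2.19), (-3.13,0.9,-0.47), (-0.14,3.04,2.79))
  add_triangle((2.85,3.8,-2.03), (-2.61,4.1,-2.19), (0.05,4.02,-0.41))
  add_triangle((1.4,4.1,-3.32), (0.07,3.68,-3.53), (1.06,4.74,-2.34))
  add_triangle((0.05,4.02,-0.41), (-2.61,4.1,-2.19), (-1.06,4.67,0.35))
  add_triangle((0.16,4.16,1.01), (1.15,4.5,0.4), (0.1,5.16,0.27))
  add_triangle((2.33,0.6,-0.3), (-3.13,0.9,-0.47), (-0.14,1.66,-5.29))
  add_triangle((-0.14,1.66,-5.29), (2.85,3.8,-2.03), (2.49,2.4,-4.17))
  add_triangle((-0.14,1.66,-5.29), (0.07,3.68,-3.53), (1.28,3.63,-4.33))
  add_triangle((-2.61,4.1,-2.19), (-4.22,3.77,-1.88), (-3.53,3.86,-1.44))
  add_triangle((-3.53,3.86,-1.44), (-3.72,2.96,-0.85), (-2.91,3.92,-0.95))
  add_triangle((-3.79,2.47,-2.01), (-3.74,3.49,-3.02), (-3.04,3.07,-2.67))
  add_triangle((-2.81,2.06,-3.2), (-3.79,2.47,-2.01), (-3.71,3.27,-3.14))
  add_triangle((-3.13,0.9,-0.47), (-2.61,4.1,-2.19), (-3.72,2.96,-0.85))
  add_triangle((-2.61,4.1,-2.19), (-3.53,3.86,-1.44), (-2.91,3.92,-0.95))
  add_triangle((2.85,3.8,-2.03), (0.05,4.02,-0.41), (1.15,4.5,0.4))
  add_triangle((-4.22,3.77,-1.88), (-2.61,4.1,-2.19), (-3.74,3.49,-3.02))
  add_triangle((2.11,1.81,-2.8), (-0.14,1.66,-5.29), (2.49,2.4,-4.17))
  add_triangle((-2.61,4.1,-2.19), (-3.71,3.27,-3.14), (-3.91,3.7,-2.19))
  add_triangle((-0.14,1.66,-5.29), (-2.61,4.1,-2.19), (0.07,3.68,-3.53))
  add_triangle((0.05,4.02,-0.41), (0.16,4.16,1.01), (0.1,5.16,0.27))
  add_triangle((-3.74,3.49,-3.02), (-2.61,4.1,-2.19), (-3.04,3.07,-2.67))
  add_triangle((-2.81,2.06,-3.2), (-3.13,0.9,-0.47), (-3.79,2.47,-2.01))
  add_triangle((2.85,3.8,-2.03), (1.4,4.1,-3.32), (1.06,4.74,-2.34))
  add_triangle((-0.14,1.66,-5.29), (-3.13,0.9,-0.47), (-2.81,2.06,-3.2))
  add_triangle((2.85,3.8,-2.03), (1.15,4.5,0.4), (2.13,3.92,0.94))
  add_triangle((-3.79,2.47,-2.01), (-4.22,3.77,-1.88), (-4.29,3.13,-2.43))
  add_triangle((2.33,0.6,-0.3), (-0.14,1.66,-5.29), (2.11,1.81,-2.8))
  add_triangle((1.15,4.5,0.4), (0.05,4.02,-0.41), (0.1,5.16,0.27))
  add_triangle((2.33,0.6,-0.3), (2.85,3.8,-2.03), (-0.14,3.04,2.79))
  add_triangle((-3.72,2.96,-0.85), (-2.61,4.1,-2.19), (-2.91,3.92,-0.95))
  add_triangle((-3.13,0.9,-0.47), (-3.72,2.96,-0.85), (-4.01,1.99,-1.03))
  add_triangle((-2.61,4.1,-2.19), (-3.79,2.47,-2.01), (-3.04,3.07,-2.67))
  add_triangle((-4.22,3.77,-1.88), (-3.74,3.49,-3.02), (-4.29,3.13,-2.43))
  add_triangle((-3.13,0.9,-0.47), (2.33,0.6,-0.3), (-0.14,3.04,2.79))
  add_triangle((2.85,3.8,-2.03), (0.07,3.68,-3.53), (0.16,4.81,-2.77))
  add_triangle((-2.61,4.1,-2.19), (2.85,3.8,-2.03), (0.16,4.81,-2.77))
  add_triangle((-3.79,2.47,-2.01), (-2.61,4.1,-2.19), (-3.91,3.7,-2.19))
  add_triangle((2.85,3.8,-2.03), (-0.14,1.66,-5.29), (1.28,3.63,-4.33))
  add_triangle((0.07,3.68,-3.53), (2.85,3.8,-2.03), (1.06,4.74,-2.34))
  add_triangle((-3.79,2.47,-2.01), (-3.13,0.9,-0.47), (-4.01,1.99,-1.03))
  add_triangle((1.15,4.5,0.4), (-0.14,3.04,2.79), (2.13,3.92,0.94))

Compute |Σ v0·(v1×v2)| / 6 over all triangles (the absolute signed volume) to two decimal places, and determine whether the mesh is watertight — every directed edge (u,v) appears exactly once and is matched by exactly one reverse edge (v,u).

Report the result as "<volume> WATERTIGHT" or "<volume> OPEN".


Per-triangle v0·(v1×v2)/6:
  t1: +0.9095
  t2: -2.3859
  t3: +1.2665
  t4: +0.4350
  t5: +2.2239
  t6: +1.1428
  t7: +3.1132
  t8: +0.5753
  t9: +0.3957
  t10: +2.2800
  t11: +0.7904
  t12: +2.1924
  t13: +0.1158
  t14: +0.6022
  t15: +5.8246
  t16: +1.5041
  t17: +7.7256
  t18: +6.2555
  t19: +1.4248
  t20: +2.8005
  t21: +0.7130
  t22: -2.9416
  t23: +4.4574
  t24: +2.8355
  t25: +0.6753
  t26: +0.4443
  t27: -0.0096
  t28: +0.7509
  t29: -1.2640
  t30: +0.6624
  t31: +2.8169
  t32: +1.5763
  t33: -0.0335
  t34: +1.2425
  t35: +6.2795
  t36: -0.0233
  t37: +0.2113
  t38: +1.0591
  t39: +1.9890
  t40: +1.0940
  t41: +2.8371
  t42: +0.1753
  t43: +0.9457
  t44: +0.5630
  t45: +5.2871
  t46: -1.2277
  t47: +0.2947
  t48: -1.0487
  t49: +0.7233
  t50: -2.8793
  t51: +3.0736
  t52: +0.7223
  t53: -0.4099
  t54: +1.9256
  t55: -2.7989
  t56: +0.3211
  t57: +2.5389
Σ = +72.7700 → |volume| = 72.77

Directed edges: 171 total; 3 unmatched, e.g. (-3.79,2.47,-2.01)→(-3.72,2.96,-0.85) → open.

72.77 OPEN


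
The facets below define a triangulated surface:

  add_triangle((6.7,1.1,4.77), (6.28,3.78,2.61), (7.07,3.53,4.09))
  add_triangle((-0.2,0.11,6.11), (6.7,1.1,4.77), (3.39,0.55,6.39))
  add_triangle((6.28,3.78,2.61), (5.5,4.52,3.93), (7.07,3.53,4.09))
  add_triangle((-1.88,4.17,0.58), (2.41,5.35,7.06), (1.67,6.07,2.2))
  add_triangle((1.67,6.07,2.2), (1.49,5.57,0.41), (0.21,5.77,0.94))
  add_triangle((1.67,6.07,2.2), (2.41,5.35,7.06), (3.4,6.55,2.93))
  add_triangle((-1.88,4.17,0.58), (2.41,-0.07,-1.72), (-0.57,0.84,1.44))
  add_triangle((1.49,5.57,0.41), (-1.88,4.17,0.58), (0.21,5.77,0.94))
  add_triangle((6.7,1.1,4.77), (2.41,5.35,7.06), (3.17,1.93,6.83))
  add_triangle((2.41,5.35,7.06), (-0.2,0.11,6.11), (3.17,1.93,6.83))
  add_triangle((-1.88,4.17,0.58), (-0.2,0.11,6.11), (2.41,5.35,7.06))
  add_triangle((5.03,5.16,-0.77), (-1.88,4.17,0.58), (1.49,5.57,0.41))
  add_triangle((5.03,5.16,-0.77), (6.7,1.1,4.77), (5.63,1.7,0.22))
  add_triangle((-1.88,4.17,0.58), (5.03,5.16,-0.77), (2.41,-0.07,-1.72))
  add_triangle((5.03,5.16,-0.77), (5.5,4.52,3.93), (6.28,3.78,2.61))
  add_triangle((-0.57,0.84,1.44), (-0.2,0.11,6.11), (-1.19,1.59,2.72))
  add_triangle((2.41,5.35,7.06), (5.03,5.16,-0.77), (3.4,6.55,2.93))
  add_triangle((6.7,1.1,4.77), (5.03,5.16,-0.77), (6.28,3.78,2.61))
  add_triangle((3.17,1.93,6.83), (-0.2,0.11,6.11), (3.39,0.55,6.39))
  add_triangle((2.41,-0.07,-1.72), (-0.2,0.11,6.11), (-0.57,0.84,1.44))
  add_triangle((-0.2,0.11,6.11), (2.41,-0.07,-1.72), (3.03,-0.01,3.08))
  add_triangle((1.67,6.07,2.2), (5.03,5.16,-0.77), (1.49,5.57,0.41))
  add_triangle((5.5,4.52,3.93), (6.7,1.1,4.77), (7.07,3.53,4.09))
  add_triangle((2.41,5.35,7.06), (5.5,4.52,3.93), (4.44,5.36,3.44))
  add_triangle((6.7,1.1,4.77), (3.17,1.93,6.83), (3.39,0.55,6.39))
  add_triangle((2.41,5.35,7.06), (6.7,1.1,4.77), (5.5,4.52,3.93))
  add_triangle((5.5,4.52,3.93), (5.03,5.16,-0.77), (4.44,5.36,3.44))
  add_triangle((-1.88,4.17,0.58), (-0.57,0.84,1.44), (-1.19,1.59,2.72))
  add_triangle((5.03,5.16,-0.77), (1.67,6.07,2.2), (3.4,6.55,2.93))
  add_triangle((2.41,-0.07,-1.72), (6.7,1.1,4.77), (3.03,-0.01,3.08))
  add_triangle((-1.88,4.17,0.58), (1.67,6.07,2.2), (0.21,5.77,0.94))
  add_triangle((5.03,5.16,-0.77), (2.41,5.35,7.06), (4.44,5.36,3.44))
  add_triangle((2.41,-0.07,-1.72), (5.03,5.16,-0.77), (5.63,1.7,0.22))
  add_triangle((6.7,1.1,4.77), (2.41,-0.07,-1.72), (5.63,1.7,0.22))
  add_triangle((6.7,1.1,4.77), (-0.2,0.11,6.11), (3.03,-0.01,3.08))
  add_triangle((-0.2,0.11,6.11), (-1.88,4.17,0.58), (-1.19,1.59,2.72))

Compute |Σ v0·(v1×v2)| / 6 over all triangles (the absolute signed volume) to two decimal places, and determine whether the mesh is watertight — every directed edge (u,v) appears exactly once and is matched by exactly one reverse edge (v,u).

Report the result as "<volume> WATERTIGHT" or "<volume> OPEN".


Per-triangle v0·(v1×v2)/6:
  t1: +2.0276
  t2: -0.6801
  t3: +2.7065
  t4: +14.7995
  t5: +2.1925
  t6: +7.7508
  t7: -1.9598
  t8: +1.0949
  t9: +16.8884
  t10: +13.1891
  t11: +21.0853
  t12: +2.2723
  t13: +14.5656
  t14: +6.2848
  t15: +7.2908
  t16: -0.0922
  t17: +10.7465
  t18: +4.3494
  t19: +5.1199
  t20: -1.9304
  t21: -0.0324
  t22: +5.9894
  t23: +3.8484
  t24: +7.5468
  t25: +6.2926
  t26: +21.5061
  t27: +7.0969
  t28: -0.1029
  t29: +6.2990
  t30: +2.4268
  t31: +2.2280
  t32: +4.9236
  t33: +6.9218
  t34: +4.9458
  t35: +3.6902
  t36: +1.7430
Σ = +213.0243 → |volume| = 213.02

Directed edges: 108 total, each appears once with its reverse present → watertight.

213.02 WATERTIGHT


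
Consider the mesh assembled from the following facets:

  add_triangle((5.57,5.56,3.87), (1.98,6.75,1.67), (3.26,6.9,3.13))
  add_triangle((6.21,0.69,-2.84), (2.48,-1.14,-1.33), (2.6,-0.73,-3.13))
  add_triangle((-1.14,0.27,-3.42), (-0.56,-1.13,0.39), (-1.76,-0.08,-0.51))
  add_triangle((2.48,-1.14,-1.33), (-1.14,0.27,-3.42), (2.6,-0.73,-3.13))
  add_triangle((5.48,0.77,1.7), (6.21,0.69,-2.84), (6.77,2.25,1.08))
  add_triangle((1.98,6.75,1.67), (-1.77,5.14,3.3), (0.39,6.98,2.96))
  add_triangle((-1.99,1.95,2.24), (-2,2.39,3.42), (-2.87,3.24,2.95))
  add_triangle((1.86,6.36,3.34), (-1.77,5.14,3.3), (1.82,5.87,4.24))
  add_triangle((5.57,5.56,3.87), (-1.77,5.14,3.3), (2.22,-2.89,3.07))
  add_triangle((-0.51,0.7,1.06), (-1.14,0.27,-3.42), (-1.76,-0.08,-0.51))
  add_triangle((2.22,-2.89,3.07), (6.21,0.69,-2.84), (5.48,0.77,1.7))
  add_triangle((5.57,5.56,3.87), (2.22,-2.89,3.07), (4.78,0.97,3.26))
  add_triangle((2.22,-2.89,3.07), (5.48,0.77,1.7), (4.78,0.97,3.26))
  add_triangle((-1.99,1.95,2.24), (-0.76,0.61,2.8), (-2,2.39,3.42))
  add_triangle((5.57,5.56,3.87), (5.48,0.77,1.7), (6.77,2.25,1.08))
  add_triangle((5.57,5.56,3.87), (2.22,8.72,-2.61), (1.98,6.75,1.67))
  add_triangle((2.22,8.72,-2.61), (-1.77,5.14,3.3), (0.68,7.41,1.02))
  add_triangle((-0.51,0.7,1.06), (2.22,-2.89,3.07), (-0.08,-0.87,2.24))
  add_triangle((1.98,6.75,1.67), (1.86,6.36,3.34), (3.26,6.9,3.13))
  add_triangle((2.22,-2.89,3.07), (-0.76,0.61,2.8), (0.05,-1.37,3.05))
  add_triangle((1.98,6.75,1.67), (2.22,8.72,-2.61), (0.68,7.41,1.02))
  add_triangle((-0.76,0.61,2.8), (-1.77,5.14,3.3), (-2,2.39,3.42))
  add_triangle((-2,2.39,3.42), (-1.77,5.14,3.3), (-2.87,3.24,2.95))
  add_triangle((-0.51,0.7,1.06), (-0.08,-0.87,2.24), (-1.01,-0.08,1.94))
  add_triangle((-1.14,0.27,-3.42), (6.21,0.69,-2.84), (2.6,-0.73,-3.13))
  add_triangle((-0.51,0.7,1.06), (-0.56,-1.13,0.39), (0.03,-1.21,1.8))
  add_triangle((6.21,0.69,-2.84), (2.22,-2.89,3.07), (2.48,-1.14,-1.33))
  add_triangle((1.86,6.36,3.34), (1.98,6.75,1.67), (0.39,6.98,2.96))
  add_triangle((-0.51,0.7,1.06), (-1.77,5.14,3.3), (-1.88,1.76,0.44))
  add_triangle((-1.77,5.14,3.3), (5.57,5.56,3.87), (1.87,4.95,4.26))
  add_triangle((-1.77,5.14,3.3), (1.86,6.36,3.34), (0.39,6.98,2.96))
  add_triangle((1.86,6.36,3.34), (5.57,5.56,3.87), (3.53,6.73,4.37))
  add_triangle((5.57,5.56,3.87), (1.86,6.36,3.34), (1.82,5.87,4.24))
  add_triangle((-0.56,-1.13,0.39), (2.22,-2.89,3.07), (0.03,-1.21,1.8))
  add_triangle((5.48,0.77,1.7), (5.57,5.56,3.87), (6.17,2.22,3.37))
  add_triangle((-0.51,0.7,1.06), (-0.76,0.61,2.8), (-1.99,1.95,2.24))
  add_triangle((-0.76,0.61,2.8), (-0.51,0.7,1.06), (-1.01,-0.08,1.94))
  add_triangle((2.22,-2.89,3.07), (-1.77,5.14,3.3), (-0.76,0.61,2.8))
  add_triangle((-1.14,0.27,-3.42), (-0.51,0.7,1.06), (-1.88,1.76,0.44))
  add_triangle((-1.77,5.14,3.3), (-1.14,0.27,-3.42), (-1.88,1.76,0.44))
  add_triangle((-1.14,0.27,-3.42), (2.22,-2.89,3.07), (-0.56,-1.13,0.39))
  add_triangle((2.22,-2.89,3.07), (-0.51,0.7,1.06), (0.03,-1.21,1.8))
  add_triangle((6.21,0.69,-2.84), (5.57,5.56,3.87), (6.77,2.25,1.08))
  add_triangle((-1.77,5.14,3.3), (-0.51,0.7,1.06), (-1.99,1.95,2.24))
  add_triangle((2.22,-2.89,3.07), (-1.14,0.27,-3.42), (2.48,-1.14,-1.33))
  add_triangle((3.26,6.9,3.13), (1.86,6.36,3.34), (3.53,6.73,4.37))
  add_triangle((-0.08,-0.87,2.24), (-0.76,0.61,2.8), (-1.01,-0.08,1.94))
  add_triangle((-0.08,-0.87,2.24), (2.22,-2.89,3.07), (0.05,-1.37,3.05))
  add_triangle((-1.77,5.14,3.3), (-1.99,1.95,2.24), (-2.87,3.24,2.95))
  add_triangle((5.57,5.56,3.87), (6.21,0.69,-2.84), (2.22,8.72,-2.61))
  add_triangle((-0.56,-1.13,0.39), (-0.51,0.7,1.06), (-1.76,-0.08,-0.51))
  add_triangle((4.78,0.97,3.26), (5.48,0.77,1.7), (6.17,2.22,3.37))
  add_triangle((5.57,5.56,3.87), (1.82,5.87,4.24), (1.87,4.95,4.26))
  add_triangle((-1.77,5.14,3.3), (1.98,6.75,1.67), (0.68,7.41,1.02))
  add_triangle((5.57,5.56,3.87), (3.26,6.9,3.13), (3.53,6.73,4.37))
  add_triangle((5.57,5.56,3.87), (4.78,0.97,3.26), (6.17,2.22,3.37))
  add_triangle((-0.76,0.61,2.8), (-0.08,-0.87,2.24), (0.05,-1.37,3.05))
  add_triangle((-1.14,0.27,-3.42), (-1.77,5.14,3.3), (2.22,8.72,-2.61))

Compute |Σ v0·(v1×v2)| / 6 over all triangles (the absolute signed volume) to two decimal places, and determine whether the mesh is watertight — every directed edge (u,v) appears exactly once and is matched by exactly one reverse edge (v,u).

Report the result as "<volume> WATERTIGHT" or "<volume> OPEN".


Per-triangle v0·(v1×v2)/6:
  t1: +2.8370
  t2: +2.6372
  t3: +0.9489
  t4: +0.9573
  t5: +5.8240
  t6: +0.7649
  t7: +0.2058
  t8: +4.0812
  t9: +31.2660
  t10: +0.7694
  t11: +14.3363
  t12: +5.6804
  t13: +5.8461
  t14: +0.3297
  t15: +6.9923
  t16: +20.1783
  t17: +6.0031
  t18: -0.6676
  t19: +2.4653
  t20: +1.4409
  t21: +7.7015
  t22: +1.5400
  t23: +1.9566
  t24: -0.2717
  t25: +4.9532
  t26: +0.3774
  t27: +6.6211
  t28: +3.2861
  t29: +0.8253
  t30: -6.0178
  t31: +3.4996
  t32: -1.9208
  t33: +4.7343
  t34: +0.7051
  t35: +3.7056
  t36: -0.1509
  t37: +0.1580
  t38: +4.8474
  t39: -0.0221
  t40: +3.3027
  t41: +1.7911
  t42: +0.7883
  t43: +11.4087
  t44: -0.4620
  t45: +3.5625
  t46: +1.9174
  t47: +0.4302
  t48: -0.0605
  t49: -0.5024
  t50: +64.4347
  t51: +0.5085
  t52: +1.7994
  t53: +2.6237
  t54: +6.4072
  t55: +3.9149
  t56: +3.0122
  t57: +0.0550
  t58: +23.4399
Σ = +277.7959 → |volume| = 277.80

Directed edges: 174 total; 6 unmatched, e.g. (-1.77,5.14,3.3)→(1.82,5.87,4.24) → open.

277.80 OPEN


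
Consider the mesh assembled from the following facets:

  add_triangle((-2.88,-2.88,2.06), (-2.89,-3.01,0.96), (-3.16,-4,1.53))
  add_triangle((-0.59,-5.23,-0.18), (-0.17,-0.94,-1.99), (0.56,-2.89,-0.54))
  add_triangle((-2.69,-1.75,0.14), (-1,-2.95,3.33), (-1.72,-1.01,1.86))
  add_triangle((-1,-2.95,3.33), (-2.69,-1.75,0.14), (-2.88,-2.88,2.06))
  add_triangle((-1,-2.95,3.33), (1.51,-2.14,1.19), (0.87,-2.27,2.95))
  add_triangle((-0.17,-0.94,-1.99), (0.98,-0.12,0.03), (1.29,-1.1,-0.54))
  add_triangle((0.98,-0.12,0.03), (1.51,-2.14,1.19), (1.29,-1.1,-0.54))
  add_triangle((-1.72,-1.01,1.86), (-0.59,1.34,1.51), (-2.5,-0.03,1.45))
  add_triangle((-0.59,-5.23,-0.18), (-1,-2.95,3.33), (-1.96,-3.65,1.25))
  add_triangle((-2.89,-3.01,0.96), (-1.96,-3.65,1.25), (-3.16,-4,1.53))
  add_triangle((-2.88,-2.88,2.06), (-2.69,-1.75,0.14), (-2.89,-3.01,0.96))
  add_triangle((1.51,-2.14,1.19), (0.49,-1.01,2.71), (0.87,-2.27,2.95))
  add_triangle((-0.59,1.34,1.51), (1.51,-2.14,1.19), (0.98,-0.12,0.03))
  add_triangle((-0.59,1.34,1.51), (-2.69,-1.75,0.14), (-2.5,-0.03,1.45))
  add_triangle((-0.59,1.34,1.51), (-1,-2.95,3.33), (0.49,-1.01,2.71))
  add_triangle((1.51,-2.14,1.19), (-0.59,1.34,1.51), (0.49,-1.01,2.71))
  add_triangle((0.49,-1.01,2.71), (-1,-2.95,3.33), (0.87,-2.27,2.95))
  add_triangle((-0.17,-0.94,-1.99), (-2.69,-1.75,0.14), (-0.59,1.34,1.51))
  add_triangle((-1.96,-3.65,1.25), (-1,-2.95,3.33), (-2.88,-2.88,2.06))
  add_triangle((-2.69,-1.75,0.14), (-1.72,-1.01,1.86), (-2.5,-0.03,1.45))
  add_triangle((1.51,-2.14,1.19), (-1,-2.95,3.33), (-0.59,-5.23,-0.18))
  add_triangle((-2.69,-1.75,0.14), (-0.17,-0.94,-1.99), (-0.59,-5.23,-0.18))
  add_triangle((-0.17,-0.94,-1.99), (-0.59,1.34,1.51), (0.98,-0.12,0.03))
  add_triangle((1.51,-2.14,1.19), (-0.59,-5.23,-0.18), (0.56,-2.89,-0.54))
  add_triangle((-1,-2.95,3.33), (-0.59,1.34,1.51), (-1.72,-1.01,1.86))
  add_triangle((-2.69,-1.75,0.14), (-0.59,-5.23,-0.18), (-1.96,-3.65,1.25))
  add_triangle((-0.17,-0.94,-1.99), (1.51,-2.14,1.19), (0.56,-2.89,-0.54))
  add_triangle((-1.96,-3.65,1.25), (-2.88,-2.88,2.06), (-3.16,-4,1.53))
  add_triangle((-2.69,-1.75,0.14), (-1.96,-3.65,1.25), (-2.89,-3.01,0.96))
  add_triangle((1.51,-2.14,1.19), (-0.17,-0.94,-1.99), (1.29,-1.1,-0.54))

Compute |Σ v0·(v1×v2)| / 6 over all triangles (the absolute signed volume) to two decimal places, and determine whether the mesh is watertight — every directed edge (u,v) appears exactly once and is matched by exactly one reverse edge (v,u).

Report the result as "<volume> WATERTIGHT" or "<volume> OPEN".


Per-triangle v0·(v1×v2)/6:
  t1: +0.4043
  t2: +1.5365
  t3: +1.9853
  t4: -0.4902
  t5: +1.4140
  t6: +0.2145
  t7: +0.3610
  t8: +0.9655
  t9: +3.8310
  t10: +0.1677
  t11: +0.6023
  t12: +0.4267
  t13: +0.7248
  t14: -0.0387
  t15: +2.0430
  t16: +0.4515
  t17: +1.1068
  t18: +0.9947
  t19: +2.2633
  t20: +1.2027
  t21: +5.9737
  t22: +4.2645
  t23: +0.1712
  t24: +1.6485
  t25: +1.6777
  t26: +2.7186
  t27: +0.6876
  t28: +0.5311
  t29: +0.2805
  t30: +0.8028
Σ = +38.9229 → |volume| = 38.92

Directed edges: 90 total, each appears once with its reverse present → watertight.

38.92 WATERTIGHT


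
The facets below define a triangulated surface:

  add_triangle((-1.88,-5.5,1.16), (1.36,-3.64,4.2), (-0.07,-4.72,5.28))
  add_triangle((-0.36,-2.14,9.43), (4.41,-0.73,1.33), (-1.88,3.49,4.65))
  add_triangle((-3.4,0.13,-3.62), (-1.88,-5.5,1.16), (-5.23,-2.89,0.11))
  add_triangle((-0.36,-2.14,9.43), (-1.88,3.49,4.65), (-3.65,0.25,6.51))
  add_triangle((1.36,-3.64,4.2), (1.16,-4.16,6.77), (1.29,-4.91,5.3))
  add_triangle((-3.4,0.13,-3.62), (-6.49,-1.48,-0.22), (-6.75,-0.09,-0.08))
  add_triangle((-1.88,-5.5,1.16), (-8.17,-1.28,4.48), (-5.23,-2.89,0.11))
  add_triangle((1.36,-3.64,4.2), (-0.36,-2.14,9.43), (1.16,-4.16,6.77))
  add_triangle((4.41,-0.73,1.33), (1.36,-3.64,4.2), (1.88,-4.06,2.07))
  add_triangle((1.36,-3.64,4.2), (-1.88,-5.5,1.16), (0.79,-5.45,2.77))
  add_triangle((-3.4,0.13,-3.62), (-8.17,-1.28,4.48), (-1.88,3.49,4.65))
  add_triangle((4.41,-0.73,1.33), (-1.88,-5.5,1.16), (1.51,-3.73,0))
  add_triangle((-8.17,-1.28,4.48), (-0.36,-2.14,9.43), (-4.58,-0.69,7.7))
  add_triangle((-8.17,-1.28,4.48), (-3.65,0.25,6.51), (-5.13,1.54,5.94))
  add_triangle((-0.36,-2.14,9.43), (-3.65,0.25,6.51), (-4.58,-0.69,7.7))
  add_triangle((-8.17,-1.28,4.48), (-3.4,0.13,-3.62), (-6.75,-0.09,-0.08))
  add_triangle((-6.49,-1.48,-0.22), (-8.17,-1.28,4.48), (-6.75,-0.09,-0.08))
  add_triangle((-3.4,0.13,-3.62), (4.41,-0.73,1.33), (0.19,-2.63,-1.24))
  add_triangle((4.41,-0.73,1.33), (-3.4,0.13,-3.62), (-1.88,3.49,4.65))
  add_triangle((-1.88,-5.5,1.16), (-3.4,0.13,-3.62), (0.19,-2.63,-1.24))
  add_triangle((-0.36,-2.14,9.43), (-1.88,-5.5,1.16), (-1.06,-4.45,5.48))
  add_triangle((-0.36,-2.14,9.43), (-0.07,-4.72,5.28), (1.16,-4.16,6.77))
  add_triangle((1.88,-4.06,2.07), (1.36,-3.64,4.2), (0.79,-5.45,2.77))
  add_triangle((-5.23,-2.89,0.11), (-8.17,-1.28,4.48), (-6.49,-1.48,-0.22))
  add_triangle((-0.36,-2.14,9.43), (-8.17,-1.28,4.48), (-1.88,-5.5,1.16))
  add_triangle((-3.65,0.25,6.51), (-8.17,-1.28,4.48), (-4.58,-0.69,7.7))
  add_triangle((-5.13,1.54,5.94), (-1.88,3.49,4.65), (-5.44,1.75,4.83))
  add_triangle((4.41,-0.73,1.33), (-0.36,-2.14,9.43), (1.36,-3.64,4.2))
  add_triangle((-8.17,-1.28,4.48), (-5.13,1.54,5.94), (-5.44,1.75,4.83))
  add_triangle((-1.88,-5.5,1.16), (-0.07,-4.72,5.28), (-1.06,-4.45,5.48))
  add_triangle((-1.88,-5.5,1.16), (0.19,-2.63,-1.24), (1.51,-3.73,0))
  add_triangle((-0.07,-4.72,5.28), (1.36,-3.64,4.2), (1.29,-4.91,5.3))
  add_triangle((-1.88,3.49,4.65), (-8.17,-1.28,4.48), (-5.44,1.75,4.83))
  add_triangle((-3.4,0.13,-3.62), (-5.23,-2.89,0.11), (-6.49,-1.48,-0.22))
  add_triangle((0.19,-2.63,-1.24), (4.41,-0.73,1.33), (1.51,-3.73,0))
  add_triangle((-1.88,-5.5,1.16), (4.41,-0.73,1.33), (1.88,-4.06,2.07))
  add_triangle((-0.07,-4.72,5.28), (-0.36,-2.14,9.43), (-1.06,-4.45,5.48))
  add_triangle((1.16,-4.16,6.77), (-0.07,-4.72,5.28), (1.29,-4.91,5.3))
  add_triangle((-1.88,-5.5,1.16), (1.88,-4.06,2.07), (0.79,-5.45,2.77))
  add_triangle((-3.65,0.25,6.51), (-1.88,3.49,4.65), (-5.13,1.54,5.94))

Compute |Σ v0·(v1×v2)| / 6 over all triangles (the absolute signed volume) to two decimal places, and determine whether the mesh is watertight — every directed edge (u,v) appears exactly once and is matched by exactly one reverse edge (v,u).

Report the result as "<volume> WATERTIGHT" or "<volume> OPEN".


348.56 WATERTIGHT

Per-triangle v0·(v1×v2)/6:
  t1: +5.3721
  t2: +30.7204
  t3: +12.3930
  t4: +19.6769
  t5: +0.7382
  t6: +5.6399
  t7: +19.9120
  t8: +0.2792
  t9: +6.6699
  t10: +4.4782
  t11: +31.5283
  t12: +6.3624
  t13: +15.0672
  t14: +10.8890
  t15: +5.9830
  t16: -3.8133
  t17: +7.3634
  t18: +4.5428
  t19: +4.4025
  t20: +9.2528
  t21: +2.2485
  t22: +7.3087
  t23: +2.7518
  t24: +8.9147
  t25: +65.0753
  t26: +5.6373
  t27: +3.9217
  t28: +17.8141
  t29: +5.1859
  t30: +4.6142
  t31: +3.7964
  t32: -0.3515
  t33: -3.3061
  t34: +6.1532
  t35: +2.4485
  t36: +1.6613
  t37: +5.3722
  t38: +2.4540
  t39: +1.9028
  t40: +7.5007
Σ = +348.5615 → |volume| = 348.56

Directed edges: 120 total, each appears once with its reverse present → watertight.


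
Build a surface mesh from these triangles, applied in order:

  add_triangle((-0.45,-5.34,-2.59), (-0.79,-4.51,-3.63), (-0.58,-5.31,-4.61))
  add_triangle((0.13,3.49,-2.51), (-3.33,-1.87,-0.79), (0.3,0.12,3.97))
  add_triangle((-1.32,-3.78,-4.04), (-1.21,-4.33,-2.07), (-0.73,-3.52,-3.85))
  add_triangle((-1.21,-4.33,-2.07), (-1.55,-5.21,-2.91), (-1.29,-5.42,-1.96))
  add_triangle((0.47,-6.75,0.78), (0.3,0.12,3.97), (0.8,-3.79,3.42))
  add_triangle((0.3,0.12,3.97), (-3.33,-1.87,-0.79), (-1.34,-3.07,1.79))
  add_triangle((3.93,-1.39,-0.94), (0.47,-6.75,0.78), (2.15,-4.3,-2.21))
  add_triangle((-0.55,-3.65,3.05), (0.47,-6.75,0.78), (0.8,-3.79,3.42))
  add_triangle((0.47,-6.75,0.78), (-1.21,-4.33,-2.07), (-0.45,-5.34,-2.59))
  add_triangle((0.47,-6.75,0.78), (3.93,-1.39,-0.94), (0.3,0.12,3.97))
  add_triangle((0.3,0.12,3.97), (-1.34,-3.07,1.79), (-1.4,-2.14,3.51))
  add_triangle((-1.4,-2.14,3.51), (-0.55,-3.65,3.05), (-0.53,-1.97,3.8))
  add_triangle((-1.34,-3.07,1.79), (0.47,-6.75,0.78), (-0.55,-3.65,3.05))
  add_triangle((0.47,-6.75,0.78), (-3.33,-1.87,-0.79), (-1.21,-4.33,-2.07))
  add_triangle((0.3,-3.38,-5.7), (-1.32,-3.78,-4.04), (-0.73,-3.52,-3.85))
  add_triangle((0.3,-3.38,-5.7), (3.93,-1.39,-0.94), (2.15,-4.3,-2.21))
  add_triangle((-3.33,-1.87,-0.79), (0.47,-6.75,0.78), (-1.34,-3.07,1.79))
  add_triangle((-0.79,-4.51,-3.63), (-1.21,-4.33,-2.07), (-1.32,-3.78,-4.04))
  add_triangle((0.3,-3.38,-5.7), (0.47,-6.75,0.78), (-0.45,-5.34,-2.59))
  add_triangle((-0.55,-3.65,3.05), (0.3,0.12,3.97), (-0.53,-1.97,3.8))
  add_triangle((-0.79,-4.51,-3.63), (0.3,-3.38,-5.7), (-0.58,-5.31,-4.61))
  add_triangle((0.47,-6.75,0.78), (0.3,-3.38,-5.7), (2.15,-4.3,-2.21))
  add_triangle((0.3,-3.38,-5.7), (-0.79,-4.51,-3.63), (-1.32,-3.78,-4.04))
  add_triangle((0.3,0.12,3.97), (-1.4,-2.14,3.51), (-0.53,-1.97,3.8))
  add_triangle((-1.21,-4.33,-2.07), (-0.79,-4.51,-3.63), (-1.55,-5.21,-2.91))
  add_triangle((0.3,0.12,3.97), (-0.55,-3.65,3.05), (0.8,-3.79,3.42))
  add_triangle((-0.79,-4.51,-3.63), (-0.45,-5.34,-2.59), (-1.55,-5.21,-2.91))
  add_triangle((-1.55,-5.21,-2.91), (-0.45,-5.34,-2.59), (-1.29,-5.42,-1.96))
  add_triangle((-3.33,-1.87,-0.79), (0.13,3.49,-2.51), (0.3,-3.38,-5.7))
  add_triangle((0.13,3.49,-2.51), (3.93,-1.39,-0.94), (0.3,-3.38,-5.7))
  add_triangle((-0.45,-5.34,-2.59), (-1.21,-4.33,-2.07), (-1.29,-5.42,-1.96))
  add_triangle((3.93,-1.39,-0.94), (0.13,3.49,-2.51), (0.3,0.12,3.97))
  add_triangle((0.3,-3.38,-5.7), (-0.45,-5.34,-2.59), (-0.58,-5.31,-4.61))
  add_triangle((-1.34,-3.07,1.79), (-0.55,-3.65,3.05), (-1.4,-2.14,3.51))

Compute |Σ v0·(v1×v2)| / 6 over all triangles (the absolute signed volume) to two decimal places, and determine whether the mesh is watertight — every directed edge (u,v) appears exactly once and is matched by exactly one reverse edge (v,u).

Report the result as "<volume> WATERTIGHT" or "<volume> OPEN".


Per-triangle v0·(v1×v2)/6:
  t1: +0.5722
  t2: +7.3255
  t3: -0.8212
  t4: +0.0251
  t5: -1.3683
  t6: +4.9580
  t7: +9.3817
  t8: +4.2829
  t9: +3.0770
  t10: +17.5617
  t11: -1.2498
  t12: +1.1676
  t13: +3.2957
  t14: +8.2949
  t15: -0.5746
  t16: +9.4122
  t17: +7.3457
  t18: +1.0384
  t19: +5.8643
  t20: +0.9467
  t21: +0.5588
  t22: +12.4832
  t23: +2.1423
  t24: +1.0827
  t25: -0.2424
  t26: +3.3516
  t27: +1.2866
  t28: +0.9453
  t29: +15.9486
  t30: +18.3512
  t31: -0.4807
  t32: +9.7281
  t33: +1.5379
  t34: +1.4272
Σ = +148.6562 → |volume| = 148.66

Directed edges: 102 total; 4 unmatched, e.g. (-1.21,-4.33,-2.07)→(-0.73,-3.52,-3.85) → open.

148.66 OPEN


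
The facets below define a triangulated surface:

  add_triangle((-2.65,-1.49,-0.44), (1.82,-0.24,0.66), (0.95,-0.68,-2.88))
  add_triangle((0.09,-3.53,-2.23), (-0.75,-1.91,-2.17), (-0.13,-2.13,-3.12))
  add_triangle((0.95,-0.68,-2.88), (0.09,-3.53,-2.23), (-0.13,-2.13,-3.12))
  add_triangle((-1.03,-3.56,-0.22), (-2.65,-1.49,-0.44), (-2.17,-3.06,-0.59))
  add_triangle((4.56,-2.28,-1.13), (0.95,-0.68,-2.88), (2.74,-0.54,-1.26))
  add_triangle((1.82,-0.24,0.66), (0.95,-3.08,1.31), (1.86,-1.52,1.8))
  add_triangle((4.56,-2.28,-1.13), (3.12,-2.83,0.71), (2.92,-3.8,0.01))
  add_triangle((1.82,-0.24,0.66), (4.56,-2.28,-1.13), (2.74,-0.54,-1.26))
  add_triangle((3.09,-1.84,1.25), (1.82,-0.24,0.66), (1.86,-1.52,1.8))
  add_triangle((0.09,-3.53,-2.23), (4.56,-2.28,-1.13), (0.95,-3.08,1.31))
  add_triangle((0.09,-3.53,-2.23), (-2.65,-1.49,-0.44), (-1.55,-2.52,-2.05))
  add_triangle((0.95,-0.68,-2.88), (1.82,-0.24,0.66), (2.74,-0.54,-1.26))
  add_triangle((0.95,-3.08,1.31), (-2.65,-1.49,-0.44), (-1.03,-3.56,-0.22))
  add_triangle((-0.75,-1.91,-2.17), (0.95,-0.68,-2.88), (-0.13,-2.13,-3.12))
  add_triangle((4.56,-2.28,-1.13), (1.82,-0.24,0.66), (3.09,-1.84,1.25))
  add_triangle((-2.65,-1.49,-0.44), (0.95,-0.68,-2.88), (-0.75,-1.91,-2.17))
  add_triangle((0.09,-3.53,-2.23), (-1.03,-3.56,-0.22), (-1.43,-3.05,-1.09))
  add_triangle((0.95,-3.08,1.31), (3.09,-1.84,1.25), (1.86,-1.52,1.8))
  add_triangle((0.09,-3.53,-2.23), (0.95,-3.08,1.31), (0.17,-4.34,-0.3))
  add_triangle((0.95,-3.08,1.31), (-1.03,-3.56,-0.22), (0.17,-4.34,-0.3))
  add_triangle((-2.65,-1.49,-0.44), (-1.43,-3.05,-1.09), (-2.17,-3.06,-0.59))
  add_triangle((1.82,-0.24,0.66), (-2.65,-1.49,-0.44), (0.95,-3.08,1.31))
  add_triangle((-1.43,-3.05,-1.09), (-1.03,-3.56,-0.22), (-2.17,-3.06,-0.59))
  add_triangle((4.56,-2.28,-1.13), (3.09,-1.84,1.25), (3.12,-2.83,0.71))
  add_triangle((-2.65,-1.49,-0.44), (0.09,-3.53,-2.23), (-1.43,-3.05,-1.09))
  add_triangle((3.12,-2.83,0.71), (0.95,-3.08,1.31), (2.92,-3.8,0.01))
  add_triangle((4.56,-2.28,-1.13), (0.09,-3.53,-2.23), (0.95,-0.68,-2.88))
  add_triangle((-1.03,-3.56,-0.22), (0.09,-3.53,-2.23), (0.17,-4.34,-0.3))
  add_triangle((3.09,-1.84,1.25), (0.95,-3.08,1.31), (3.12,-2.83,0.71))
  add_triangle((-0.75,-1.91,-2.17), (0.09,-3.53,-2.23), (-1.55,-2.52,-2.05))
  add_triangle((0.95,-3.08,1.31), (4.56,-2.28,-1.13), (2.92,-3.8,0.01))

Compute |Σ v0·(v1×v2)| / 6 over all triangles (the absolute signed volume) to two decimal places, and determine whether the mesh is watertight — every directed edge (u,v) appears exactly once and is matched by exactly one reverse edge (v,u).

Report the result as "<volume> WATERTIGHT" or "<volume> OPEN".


Per-triangle v0·(v1×v2)/6:
  t1: -1.8868
  t2: +0.7293
  t3: +1.2394
  t4: +0.2626
  t5: +1.7587
  t6: -0.6354
  t7: +1.9296
  t8: +0.9967
  t9: +0.4390
  t10: +8.4640
  t11: +1.2004
  t12: -0.2044
  t13: +1.5952
  t14: +0.2027
  t15: +1.2755
  t16: +0.8999
  t17: +1.2481
  t18: +1.1598
  t19: +1.1382
  t20: +1.3039
  t21: +0.4650
  t22: -0.0718
  t23: +0.5569
  t24: +1.6131
  t25: +0.8786
  t26: +1.4099
  t27: +6.6605
  t28: +1.6809
  t29: +1.1784
  t30: +0.6997
  t31: -1.2960
Σ = +36.8914 → |volume| = 36.89

Directed edges: 93 total; 3 unmatched, e.g. (-2.65,-1.49,-0.44)→(-1.55,-2.52,-2.05) → open.

36.89 OPEN


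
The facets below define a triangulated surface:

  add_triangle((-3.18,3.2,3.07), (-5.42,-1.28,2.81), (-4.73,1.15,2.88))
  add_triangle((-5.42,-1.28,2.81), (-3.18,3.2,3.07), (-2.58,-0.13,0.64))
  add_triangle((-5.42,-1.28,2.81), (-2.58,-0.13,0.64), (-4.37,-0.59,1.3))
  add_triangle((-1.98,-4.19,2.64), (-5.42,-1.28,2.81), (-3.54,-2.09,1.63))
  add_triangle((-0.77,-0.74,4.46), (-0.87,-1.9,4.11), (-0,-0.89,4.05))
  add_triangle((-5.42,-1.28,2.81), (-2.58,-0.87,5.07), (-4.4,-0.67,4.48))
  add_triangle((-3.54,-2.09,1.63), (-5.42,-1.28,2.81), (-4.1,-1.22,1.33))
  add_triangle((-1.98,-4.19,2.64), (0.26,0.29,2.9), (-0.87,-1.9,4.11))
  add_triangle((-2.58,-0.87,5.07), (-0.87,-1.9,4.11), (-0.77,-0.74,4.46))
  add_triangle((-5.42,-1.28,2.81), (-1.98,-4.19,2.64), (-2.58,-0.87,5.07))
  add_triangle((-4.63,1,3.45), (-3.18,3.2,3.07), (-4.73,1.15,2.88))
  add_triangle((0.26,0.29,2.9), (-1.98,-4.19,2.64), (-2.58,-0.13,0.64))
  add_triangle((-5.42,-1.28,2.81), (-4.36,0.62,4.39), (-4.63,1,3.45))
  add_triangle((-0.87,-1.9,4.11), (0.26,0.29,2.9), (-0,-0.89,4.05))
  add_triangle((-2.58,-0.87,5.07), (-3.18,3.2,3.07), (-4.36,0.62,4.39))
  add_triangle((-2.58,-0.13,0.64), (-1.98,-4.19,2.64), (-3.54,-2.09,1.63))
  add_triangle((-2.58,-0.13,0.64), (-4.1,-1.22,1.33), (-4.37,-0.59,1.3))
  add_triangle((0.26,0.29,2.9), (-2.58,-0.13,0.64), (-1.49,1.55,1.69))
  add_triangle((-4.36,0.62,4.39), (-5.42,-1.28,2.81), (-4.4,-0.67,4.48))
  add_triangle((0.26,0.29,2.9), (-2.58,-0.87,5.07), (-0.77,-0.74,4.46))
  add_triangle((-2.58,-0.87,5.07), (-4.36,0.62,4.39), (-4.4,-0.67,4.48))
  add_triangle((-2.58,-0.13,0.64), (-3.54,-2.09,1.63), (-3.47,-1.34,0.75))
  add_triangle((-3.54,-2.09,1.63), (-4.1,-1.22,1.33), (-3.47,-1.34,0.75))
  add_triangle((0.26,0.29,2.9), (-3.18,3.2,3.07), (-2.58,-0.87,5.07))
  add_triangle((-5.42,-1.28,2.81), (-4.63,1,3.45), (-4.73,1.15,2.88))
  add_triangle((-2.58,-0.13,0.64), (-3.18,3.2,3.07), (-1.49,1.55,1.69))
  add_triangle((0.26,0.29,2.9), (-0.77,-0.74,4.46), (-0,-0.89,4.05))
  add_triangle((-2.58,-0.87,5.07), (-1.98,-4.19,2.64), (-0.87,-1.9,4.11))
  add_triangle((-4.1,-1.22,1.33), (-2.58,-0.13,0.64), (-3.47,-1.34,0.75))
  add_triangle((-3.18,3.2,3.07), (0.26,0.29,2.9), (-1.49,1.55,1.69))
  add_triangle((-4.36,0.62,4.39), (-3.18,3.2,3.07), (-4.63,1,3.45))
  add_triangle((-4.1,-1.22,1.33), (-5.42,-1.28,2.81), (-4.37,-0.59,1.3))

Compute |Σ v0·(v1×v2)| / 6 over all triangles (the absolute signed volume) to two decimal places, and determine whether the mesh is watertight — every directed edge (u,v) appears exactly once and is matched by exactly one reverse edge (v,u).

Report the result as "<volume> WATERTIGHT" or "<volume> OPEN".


43.45 WATERTIGHT

Per-triangle v0·(v1×v2)/6:
  t1: -1.3841
  t2: +3.1052
  t3: +0.1395
  t4: +2.5181
  t5: +0.6591
  t6: +1.7623
  t7: +0.8546
  t8: +0.1902
  t9: +1.5400
  t10: +12.1705
  t11: +1.3193
  t12: -5.4698
  t13: +2.4631
  t14: -0.3696
  t15: +4.8179
  t16: -0.4440
  t17: +0.0443
  t18: -1.9143
  t19: +2.5666
  t20: +0.9609
  t21: +2.2830
  t22: -0.4678
  t23: +0.3673
  t24: +6.5428
  t25: +1.3406
  t26: -0.3138
  t27: +0.5241
  t28: +4.4998
  t29: +0.2051
  t30: +0.0110
  t31: +2.3870
  t32: +0.5373
Σ = +43.4461 → |volume| = 43.45

Directed edges: 96 total, each appears once with its reverse present → watertight.


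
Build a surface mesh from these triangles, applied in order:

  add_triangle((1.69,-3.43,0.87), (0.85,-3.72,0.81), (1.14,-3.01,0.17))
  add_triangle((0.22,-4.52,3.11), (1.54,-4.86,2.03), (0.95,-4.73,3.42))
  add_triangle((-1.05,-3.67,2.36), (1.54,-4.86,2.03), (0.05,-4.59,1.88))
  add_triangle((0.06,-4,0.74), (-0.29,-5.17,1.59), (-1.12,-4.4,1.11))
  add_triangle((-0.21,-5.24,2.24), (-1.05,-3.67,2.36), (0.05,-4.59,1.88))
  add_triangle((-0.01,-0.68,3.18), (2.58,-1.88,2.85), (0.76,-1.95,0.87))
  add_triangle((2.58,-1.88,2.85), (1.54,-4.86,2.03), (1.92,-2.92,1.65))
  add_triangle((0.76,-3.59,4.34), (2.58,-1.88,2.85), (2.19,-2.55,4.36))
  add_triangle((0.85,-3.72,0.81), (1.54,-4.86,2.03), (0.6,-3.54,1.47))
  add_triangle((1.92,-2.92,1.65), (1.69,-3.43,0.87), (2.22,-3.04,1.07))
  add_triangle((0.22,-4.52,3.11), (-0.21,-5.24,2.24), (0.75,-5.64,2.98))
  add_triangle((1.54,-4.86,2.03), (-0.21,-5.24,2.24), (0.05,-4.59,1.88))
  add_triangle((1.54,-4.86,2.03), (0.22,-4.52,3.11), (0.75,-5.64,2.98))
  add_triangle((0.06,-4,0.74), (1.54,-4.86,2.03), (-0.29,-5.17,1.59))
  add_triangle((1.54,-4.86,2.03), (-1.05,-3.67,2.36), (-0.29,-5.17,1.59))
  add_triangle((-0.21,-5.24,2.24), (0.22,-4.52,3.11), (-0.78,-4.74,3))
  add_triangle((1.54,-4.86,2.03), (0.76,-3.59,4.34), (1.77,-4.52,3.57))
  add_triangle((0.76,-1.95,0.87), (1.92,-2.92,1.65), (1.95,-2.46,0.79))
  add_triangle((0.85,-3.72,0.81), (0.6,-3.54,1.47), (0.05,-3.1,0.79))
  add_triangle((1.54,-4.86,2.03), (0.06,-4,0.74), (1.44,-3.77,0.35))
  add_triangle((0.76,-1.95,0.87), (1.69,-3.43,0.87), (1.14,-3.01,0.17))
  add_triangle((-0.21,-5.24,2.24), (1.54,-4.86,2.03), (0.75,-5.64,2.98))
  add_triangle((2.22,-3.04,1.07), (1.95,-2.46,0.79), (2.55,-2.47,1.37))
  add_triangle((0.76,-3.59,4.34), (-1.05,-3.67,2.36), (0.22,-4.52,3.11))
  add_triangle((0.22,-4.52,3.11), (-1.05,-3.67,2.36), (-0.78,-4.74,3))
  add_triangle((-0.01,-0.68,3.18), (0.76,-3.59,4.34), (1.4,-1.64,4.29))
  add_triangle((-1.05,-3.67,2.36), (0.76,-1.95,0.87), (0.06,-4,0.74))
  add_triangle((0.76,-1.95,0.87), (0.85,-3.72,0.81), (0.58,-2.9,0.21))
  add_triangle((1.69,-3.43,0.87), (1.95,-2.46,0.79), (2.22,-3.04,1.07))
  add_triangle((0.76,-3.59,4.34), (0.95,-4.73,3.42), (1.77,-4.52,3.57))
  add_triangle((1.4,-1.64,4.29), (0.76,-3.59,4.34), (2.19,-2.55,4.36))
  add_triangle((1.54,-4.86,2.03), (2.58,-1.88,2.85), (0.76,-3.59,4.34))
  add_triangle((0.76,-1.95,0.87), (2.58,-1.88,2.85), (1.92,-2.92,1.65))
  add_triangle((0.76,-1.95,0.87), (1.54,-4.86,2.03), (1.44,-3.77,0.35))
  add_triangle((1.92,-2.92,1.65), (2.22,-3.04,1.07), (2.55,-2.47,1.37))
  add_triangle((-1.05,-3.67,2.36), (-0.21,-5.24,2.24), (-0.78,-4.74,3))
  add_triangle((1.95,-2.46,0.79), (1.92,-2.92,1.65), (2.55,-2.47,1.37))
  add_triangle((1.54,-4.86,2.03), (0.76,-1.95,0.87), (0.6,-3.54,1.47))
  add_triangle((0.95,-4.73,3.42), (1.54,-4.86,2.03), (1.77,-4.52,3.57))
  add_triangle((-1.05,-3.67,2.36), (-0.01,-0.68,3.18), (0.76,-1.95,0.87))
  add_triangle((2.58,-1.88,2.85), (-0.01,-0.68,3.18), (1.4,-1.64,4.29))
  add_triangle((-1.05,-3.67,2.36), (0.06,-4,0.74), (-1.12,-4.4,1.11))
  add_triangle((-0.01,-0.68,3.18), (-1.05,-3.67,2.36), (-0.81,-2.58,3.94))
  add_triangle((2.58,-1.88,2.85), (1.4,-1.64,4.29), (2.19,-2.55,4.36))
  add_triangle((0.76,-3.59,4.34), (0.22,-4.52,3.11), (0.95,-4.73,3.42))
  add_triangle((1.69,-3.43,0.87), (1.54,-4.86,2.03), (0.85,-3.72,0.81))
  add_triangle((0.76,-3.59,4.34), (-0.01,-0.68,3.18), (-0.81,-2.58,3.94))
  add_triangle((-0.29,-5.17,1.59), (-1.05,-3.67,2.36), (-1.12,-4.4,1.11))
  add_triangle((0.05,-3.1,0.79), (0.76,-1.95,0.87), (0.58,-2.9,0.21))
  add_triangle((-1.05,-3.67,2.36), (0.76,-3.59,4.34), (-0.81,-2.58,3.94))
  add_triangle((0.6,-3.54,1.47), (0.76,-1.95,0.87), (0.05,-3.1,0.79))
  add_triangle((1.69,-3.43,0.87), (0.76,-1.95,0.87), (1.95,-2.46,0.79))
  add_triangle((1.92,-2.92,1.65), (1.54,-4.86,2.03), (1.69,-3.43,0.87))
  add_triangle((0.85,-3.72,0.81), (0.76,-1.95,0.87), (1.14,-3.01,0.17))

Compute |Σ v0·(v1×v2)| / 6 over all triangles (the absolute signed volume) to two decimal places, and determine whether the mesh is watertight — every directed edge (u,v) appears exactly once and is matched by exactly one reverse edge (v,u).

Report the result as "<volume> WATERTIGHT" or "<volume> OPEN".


23.14 OPEN

Per-triangle v0·(v1×v2)/6:
  t1: +0.3073
  t2: +0.8750
  t3: -1.0076
  t4: +0.4284
  t5: -0.0969
  t6: -1.9068
  t7: +0.9720
  t8: +1.0976
  t9: +0.3120
  t10: +0.2932
  t11: +0.8046
  t12: +0.1147
  t13: +0.4137
  t14: +0.8968
  t15: +2.3125
  t16: +0.9480
  t17: -1.2915
  t18: -0.1900
  t19: +0.2705
  t20: +1.3829
  t21: -0.1417
  t22: +0.9026
  t23: +0.0676
  t24: +1.6579
  t25: +0.1162
  t26: +1.6979
  t27: -1.1941
  t28: +0.0593
  t29: +0.0576
  t30: +1.1763
  t31: +1.4736
  t32: +5.1969
  t33: -0.3027
  t34: +0.1520
  t35: +0.2891
  t36: +0.3602
  t37: -0.2662
  t38: +0.0225
  t39: +1.1428
  t40: -2.2543
  t41: +0.0397
  t42: -1.1111
  t43: -0.3780
  t44: +0.6084
  t45: +0.9409
  t46: +0.5132
  t47: +1.8377
  t48: +1.1033
  t49: -0.3019
  t50: +2.5826
  t51: -0.1091
  t52: -0.1774
  t53: +0.6636
  t54: -0.2195
Σ = +23.1422 → |volume| = 23.14

Directed edges: 162 total; 6 unmatched, e.g. (0.05,-3.1,0.79)→(0.85,-3.72,0.81) → open.
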